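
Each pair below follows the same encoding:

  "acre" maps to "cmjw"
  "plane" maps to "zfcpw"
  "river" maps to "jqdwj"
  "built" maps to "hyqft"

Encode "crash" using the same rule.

a(0)→c(2) and c(2)→m(12) fit y≡5x+2 (mod 26); the inverse of 5 mod 26 is 21. Treating letters as 0–25, the rule is x ↦ 5x + 2 (mod 26).
On crash: c(2)→5·2+2≡12=m; r(17)→5·17+2≡9=j; a(0)→5·0+2≡2=c; s(18)→5·18+2≡14=o; h(7)→5·7+2≡11=l (all mod 26).

mjcol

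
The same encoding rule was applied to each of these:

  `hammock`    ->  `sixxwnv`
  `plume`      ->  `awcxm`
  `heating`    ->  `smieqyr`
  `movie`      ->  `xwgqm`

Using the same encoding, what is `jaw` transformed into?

uih

Two shifts are in play — +8 for a/e/i/o/u, +11 for every other letter.
On jaw: j(cons)+11=u, a(vowel)+8=i, w(cons)+11=h.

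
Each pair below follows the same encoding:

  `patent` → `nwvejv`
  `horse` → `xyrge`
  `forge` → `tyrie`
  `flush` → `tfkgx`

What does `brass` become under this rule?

This is an affine cipher: with a=0,…,z=25, each position x becomes (15x+22) mod 26.
Applying it to brass: b(1)→15·1+22≡11=l; r(17)→15·17+22≡17=r; a(0)→15·0+22≡22=w; s(18)→15·18+22≡6=g; s(18)→15·18+22≡6=g (all mod 26).

lrwgg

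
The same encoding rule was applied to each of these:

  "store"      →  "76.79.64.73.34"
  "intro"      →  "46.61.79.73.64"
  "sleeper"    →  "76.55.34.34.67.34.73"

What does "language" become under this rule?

The formula is n = 3×(alphabet index, a=1) + 19.
For language: l=12→55, a=1→22, n=14→61, g=7→40, u=21→82, a=1→22, g=7→40, e=5→34.

55.22.61.40.82.22.40.34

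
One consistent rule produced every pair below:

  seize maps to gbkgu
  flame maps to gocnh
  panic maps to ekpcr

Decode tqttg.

The output letters match the input read backwards, each shifted +2: seize reversed is ezies. Two steps: reverse the string, then apply a Caesar shift of +2.
Decoding tqttg: shift back: t−2=r, q−2=o, t−2=r, t−2=r, g−2=e → rorre; then reverse → error.

error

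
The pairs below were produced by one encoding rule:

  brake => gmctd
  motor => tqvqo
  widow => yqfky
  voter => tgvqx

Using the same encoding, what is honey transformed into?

agpqj

The output letters match the input read backwards, each shifted +2: brake reversed is ekarb. Read the word backwards and shift each letter +2.
Applying it to honey: reverse → yenoh; then shift: y+2=a, e+2=g, n+2=p, o+2=q, h+2=j.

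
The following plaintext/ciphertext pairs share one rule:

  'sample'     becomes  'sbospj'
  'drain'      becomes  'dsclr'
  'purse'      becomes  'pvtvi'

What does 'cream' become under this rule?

csgdq

In sample: s→s is +0, a→b is +1, m→o is +2, p→s is +3 — the shift increases by 1 each position. Letter i (0-indexed) is shifted by i+0, so successive shifts are 0, 1, 2, ….
Applying it to cream: c+0=c, r+1=s, e+2=g, a+3=d, m+4=q.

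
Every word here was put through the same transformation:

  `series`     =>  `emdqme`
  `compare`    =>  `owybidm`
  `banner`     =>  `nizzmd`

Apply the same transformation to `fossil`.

rweeqx

The shift depends on letter class: consonant s→e is +12, but vowel e→m is +8. Vowels shift forward by 8 and consonants shift forward by 12.
For fossil: f(cons)+12=r, o(vowel)+8=w, s(cons)+12=e, s(cons)+12=e, i(vowel)+8=q, l(cons)+12=x.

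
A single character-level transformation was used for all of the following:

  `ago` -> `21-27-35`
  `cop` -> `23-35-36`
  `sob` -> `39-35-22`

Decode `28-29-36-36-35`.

a is letter #1 and maps to 21: an offset of 20. Each letter is replaced by its alphabet position (a=1..z=26) + 20.
Undoing it on 28-29-36-36-35: 28→(28−20)÷1=8=h, 29→(29−20)÷1=9=i, 36→(36−20)÷1=16=p, 36→(36−20)÷1=16=p, 35→(35−20)÷1=15=o.

hippo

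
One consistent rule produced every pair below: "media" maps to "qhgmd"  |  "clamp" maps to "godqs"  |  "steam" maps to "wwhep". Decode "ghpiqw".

cement

Shifts by position in media: pos 0: m→q (+4), pos 1: e→h (+3), pos 2: d→g (+3), pos 3: i→m (+4), pos 4: a→d (+3) — repeating every 3. A repeating key of period 3 is used — shifts +4, +3, +3 over and over.
Decoding ghpiqw: g−4=c, h−3=e, p−3=m, i−4=e, q−3=n, w−3=t.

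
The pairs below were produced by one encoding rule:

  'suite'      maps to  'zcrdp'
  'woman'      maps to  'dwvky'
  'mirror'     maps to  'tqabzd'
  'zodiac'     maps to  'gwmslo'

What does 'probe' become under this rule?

wzxlp

In suite: s→z is +7, u→c is +8, i→r is +9, t→d is +10 — the shift increases by 1 each position. Letter i (0-indexed) is shifted by i+7, so successive shifts are 7, 8, 9, ….
Applying it to probe: p+7=w, r+8=z, o+9=x, b+10=l, e+11=p.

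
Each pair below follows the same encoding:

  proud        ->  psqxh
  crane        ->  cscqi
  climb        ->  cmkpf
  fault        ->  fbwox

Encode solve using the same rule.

Letter i (0-indexed) is shifted by i+0, so successive shifts are 0, 1, 2, ….
On solve: s+0=s, o+1=p, l+2=n, v+3=y, e+4=i.

spnyi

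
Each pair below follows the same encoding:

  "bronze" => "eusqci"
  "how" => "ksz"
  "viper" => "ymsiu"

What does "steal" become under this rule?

vwieo

The shift depends on letter class: consonant b→e is +3, but vowel o→s is +4. Vowels shift forward by 4 and consonants shift forward by 3.
Applying it to steal: s(cons)+3=v, t(cons)+3=w, e(vowel)+4=i, a(vowel)+4=e, l(cons)+3=o.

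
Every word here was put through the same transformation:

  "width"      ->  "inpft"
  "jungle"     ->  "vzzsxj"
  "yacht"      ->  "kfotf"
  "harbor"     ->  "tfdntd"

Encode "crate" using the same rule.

The shift depends on letter class: consonant w→i is +12, but vowel i→n is +5. Vowels shift forward by 5 and consonants shift forward by 12.
Applying it to crate: c(cons)+12=o, r(cons)+12=d, a(vowel)+5=f, t(cons)+12=f, e(vowel)+5=j.

odffj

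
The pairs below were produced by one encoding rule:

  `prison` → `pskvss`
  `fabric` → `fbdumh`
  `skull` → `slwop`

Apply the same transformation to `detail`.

In prison: p→p is +0, r→s is +1, i→k is +2, s→v is +3 — the shift increases by 1 each position. Each letter shifts forward by its position index (0, 1, 2, …) — the shift grows by one for each successive letter.
For detail: d+0=d, e+1=f, t+2=v, a+3=d, i+4=m, l+5=q.

dfvdmq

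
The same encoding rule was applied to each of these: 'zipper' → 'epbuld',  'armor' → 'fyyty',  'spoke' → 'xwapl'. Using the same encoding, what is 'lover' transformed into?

qvhjy

Shifts by position in zipper: pos 0: z→e (+5), pos 1: i→p (+7), pos 2: p→b (+12), pos 3: p→u (+5), pos 4: e→l (+7), pos 5: r→d (+12) — repeating every 3. A repeating key of period 3 is used — shifts +5, +7, +12 over and over.
On lover: l+5=q, o+7=v, v+12=h, e+5=j, r+7=y.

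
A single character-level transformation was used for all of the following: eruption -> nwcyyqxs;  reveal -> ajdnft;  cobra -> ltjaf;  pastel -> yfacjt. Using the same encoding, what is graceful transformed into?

pwiljndq

Shifts by position in eruption: pos 0: e→n (+9), pos 1: r→w (+5), pos 2: u→c (+8), pos 3: p→y (+9), pos 4: t→y (+5), pos 5: i→q (+8) — repeating every 3. A repeating key of period 3 is used — shifts +9, +5, +8 over and over.
On graceful: g+9=p, r+5=w, a+8=i, c+9=l, e+5=j, f+8=n, u+9=d, l+5=q.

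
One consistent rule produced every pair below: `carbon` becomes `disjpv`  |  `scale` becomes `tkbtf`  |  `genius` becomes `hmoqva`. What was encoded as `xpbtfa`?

whales

Shifts by position in carbon: pos 0: c→d (+1), pos 1: a→i (+8), pos 2: r→s (+1), pos 3: b→j (+8) — repeating every 2. The shifts repeat in a cycle of length 2: positions 0,1,… shift by +1, +8, then the pattern repeats.
Decoding xpbtfa: x−1=w, p−8=h, b−1=a, t−8=l, f−1=e, a−8=s.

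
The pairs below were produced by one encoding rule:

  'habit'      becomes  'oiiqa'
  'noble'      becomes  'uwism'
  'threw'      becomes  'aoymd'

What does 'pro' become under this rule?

The shift depends on letter class: consonant h→o is +7, but vowel a→i is +8. Vowels shift forward by 8 and consonants shift forward by 7.
On pro: p(cons)+7=w, r(cons)+7=y, o(vowel)+8=w.

wyw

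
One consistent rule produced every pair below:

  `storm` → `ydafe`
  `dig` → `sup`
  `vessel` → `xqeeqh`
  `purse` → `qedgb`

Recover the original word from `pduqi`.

weird

The output letters match the input read backwards, each shifted +12: storm reversed is mrots. Read the word backwards and shift each letter +12.
Reversing it on pduqi: shift back: p−12=d, d−12=r, u−12=i, q−12=e, i−12=w → driew; then reverse → weird.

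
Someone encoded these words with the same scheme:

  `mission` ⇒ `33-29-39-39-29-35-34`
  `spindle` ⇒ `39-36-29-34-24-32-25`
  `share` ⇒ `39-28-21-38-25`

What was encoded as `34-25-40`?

net

Each letter is replaced by its alphabet position (a=1..z=26) + 20.
Undoing it on 34-25-40: 34→(34−20)÷1=14=n, 25→(25−20)÷1=5=e, 40→(40−20)÷1=20=t.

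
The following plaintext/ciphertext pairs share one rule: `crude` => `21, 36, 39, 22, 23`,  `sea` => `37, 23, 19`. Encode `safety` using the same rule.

37, 19, 24, 23, 38, 43

c is letter #3 and maps to 21: an offset of 18. The number is (letter's place in the alphabet, a=1) + 18.
Applying it to safety: s=19→37, a=1→19, f=6→24, e=5→23, t=20→38, y=25→43.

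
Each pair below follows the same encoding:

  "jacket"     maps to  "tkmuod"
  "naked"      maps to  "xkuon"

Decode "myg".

This is a Caesar cipher with shift 10.
Reversing it on myg: m−10=c, y−10=o, g−10=w.

cow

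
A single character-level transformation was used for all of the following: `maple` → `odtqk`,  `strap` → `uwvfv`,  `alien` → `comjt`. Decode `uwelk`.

In maple: m→o is +2, a→d is +3, p→t is +4, l→q is +5 — the shift increases by 1 each position. Letter i (0-indexed) is shifted by i+2, so successive shifts are 2, 3, 4, ….
Undoing it on uwelk: u−2=s, w−3=t, e−4=a, l−5=g, k−6=e.

stage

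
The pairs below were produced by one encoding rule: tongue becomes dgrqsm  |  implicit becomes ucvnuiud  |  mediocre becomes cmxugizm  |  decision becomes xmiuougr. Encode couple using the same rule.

t(19)→d(3) and o(14)→g(6) fit y≡15x+4 (mod 26); the inverse of 15 mod 26 is 7. Treating letters as 0–25, the rule is x ↦ 15x + 4 (mod 26).
For couple: c(2)→15·2+4≡8=i; o(14)→15·14+4≡6=g; u(20)→15·20+4≡18=s; p(15)→15·15+4≡21=v; l(11)→15·11+4≡13=n; e(4)→15·4+4≡12=m (all mod 26).

igsvnm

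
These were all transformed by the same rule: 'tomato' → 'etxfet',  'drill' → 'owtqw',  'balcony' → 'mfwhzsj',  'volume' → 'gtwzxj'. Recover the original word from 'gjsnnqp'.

It's a Vigenère-style cipher with numeric key [11,5]: position i shifts by key[i mod 2].
Reversing it on gjsnnqp: g−11=v, j−5=e, s−11=h, n−5=i, n−11=c, q−5=l, p−11=e.

vehicle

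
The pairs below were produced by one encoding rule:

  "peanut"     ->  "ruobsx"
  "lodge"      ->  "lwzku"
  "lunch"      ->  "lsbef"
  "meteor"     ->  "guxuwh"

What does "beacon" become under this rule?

juoewb

p(15)→r(17) and e(4)→u(20) fit y≡21x+14 (mod 26); the inverse of 21 mod 26 is 5. This is an affine cipher: with a=0,…,z=25, each position x becomes (21x+14) mod 26.
On beacon: b(1)→21·1+14≡9=j; e(4)→21·4+14≡20=u; a(0)→21·0+14≡14=o; c(2)→21·2+14≡4=e; o(14)→21·14+14≡22=w; n(13)→21·13+14≡1=b (all mod 26).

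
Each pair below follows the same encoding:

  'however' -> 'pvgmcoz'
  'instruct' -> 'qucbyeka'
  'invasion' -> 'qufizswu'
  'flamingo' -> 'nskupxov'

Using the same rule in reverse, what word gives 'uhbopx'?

Shifts by position in however: pos 0: h→p (+8), pos 1: o→v (+7), pos 2: w→g (+10), pos 3: e→m (+8), pos 4: v→c (+7), pos 5: e→o (+10) — repeating every 3. It's a Vigenère-style cipher with numeric key [8,7,10]: position i shifts by key[i mod 3].
Undoing it on uhbopx: u−8=m, h−7=a, b−10=r, o−8=g, p−7=i, x−10=n.

margin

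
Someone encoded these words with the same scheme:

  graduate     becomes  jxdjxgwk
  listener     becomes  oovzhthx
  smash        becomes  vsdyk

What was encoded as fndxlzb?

charity

The shifts repeat in a cycle of length 2: positions 0,1,… shift by +3, +6, then the pattern repeats.
Reversing it on fndxlzb: f−3=c, n−6=h, d−3=a, x−6=r, l−3=i, z−6=t, b−3=y.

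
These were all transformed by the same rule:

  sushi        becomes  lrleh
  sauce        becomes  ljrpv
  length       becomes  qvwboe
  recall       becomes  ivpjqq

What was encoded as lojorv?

statue

s(18)→l(11) and u(20)→r(17) fit y≡3x+9 (mod 26); the inverse of 3 mod 26 is 9. Each letter's alphabet position (a=0..z=25) is mapped through 3·x+9 mod 26 — an affine cipher.
Undoing it on lojorv: l(11)→9·(11−9)≡18=s; o(14)→9·(14−9)≡19=t; j(9)→9·(9−9)≡0=a; o(14)→9·(14−9)≡19=t; r(17)→9·(17−9)≡20=u; v(21)→9·(21−9)≡4=e (all mod 26).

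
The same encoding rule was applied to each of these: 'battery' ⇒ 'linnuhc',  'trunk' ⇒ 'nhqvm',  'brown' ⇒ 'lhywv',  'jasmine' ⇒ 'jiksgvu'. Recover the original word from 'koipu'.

b(1)→l(11) and a(0)→i(8) fit y≡3x+8 (mod 26); the inverse of 3 mod 26 is 9. This is an affine cipher: with a=0,…,z=25, each position x becomes (3x+8) mod 26.
Reversing it on koipu: k(10)→9·(10−8)≡18=s; o(14)→9·(14−8)≡2=c; i(8)→9·(8−8)≡0=a; p(15)→9·(15−8)≡11=l; u(20)→9·(20−8)≡4=e (all mod 26).

scale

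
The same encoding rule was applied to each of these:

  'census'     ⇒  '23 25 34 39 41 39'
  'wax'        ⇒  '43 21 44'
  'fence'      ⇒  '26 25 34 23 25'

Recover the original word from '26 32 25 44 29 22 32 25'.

flexible

c is letter #3 and maps to 23: an offset of 20. Each letter is replaced by its alphabet position (a=1..z=26) + 20.
Undoing it on 26 32 25 44 29 22 32 25: 26→(26−20)÷1=6=f, 32→(32−20)÷1=12=l, 25→(25−20)÷1=5=e, 44→(44−20)÷1=24=x, 29→(29−20)÷1=9=i, 22→(22−20)÷1=2=b, 32→(32−20)÷1=12=l, 25→(25−20)÷1=5=e.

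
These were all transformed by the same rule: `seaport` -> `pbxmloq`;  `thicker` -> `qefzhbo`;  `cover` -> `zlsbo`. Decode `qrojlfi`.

turmoil

Compare letters: s→p is +23, e→b is +23, a→x is +23 — a constant shift. This is a Caesar cipher with shift 23.
Reversing it on qrojlfi: q−23=t, r−23=u, o−23=r, j−23=m, l−23=o, f−23=i, i−23=l.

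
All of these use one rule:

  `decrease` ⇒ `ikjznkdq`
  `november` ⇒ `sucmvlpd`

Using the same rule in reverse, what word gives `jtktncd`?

In decrease: d→i is +5, e→k is +6, c→j is +7, r→z is +8 — the shift increases by 1 each position. Each letter shifts forward by (position + 5), i.e. 5, 6, 7, … — the shift grows by one for each successive letter.
Reversing it on jtktncd: j−5=e, t−6=n, k−7=d, t−8=l, n−9=e, c−10=s, d−11=s.

endless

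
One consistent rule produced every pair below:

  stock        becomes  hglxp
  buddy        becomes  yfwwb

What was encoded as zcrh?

Each pair mirrors across the alphabet (s↔h, t↔g, o↔l): positions sum to 25. Each letter is replaced by its mirror in the alphabet: a↔z, b↔y, c↔x, and so on (the Atbash cipher).
Decoding zcrh: z↔a, c↔x, r↔i, h↔s.

axis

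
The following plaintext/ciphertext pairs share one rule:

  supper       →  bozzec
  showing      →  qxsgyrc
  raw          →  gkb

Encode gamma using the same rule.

kwwkq

The word is reversed, then every letter is shifted forward by 10.
On gamma: reverse → ammag; then shift: a+10=k, m+10=w, m+10=w, a+10=k, g+10=q.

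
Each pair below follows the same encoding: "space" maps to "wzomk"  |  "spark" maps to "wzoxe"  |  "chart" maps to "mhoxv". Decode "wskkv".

s(18)→w(22) and p(15)→z(25) fit y≡25x+14 (mod 26); the inverse of 25 mod 26 is 25. Each letter's alphabet position (a=0..z=25) is mapped through 25·x+14 mod 26 — an affine cipher.
Decoding wskkv: w(22)→25·(22−14)≡18=s; s(18)→25·(18−14)≡22=w; k(10)→25·(10−14)≡4=e; k(10)→25·(10−14)≡4=e; v(21)→25·(21−14)≡19=t (all mod 26).

sweet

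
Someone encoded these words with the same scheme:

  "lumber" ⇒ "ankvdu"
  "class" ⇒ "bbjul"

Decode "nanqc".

there

The word is reversed, then every letter is shifted forward by 9.
Reversing it on nanqc: shift back: n−9=e, a−9=r, n−9=e, q−9=h, c−9=t → ereht; then reverse → there.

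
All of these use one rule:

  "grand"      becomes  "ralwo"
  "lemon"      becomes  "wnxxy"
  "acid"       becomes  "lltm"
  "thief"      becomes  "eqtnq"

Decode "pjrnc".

eager

It's a Vigenère-style cipher with numeric key [11,9]: position i shifts by key[i mod 2].
Undoing it on pjrnc: p−11=e, j−9=a, r−11=g, n−9=e, c−11=r.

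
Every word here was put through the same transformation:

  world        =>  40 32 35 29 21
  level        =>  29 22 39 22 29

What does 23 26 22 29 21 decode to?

field

Letters become their 1-based position plus 17 (so a→18, b→19, …).
Undoing it on 23 26 22 29 21: 23→(23−17)÷1=6=f, 26→(26−17)÷1=9=i, 22→(22−17)÷1=5=e, 29→(29−17)÷1=12=l, 21→(21−17)÷1=4=d.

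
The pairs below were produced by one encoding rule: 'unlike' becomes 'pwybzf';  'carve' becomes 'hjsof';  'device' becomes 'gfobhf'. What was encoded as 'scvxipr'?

rhombus

This is an affine cipher: with a=0,…,z=25, each position x becomes (25x+9) mod 26.
Reversing it on scvxipr: s(18)→25·(18−9)≡17=r; c(2)→25·(2−9)≡7=h; v(21)→25·(21−9)≡14=o; x(23)→25·(23−9)≡12=m; i(8)→25·(8−9)≡1=b; p(15)→25·(15−9)≡20=u; r(17)→25·(17−9)≡18=s (all mod 26).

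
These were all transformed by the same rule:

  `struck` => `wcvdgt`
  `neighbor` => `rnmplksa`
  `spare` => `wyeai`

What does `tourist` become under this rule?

xxyambx

Shifts by position in struck: pos 0: s→w (+4), pos 1: t→c (+9), pos 2: r→v (+4), pos 3: u→d (+9) — repeating every 2. A repeating key of period 2 is used — shifts +4, +9 over and over.
Applying it to tourist: t+4=x, o+9=x, u+4=y, r+9=a, i+4=m, s+9=b, t+4=x.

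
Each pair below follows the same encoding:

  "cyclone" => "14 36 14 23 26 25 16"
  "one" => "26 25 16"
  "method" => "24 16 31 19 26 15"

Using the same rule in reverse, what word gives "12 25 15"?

and

c is letter #3 and maps to 14: an offset of 11. Letters become their 1-based position plus 11 (so a→12, b→13, …).
Undoing it on 12 25 15: 12→(12−11)÷1=1=a, 25→(25−11)÷1=14=n, 15→(15−11)÷1=4=d.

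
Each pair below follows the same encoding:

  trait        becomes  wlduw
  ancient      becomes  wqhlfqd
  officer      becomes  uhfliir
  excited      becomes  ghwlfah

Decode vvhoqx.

The output letters match the input read backwards, each shifted +3: trait reversed is tiart. Read the word backwards and shift each letter +3.
Decoding vvhoqx: shift back: v−3=s, v−3=s, h−3=e, o−3=l, q−3=n, x−3=u → sselnu; then reverse → unless.

unless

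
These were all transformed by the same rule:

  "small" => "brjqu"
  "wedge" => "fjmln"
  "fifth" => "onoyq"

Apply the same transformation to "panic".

Shifts by position in small: pos 0: s→b (+9), pos 1: m→r (+5), pos 2: a→j (+9), pos 3: l→q (+5) — repeating every 2. It's a Vigenère-style cipher with numeric key [9,5]: position i shifts by key[i mod 2].
On panic: p+9=y, a+5=f, n+9=w, i+5=n, c+9=l.

yfwnl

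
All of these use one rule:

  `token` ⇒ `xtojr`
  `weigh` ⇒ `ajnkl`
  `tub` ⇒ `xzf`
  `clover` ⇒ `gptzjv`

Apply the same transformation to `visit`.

The shift depends on letter class: consonant t→x is +4, but vowel o→t is +5. Vowels shift forward by 5 and consonants shift forward by 4.
Applying it to visit: v(cons)+4=z, i(vowel)+5=n, s(cons)+4=w, i(vowel)+5=n, t(cons)+4=x.

znwnx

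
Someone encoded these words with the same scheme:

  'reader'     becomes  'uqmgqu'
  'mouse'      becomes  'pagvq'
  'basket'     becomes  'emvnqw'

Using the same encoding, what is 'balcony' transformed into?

The shift depends on letter class: consonant r→u is +3, but vowel e→q is +12. Vowels shift forward by 12 and consonants shift forward by 3.
For balcony: b(cons)+3=e, a(vowel)+12=m, l(cons)+3=o, c(cons)+3=f, o(vowel)+12=a, n(cons)+3=q, y(cons)+3=b.

emofaqb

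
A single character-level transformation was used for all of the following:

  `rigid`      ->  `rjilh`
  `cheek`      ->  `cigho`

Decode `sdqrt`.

Letter i (0-indexed) is shifted by i+0, so successive shifts are 0, 1, 2, ….
Reversing it on sdqrt: s−0=s, d−1=c, q−2=o, r−3=o, t−4=p.

scoop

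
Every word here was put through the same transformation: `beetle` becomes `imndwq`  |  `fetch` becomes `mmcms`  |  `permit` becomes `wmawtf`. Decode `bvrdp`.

Each letter shifts forward by (position + 7), i.e. 7, 8, 9, … — the shift grows by one for each successive letter.
Reversing it on bvrdp: b−7=u, v−8=n, r−9=i, d−10=t, p−11=e.

unite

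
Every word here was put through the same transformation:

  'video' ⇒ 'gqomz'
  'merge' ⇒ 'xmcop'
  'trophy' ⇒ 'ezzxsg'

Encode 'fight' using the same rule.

Shifts by position in video: pos 0: v→g (+11), pos 1: i→q (+8), pos 2: d→o (+11), pos 3: e→m (+8) — repeating every 2. The shifts repeat in a cycle of length 2: positions 0,1,… shift by +11, +8, then the pattern repeats.
For fight: f+11=q, i+8=q, g+11=r, h+8=p, t+11=e.

qqrpe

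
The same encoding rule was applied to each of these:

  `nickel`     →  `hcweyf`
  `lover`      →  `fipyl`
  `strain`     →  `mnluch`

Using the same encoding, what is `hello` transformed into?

Compare letters: n→h is +20, i→c is +20, c→w is +20 — a constant shift. This is a Caesar cipher with shift 20.
For hello: h+20=b, e+20=y, l+20=f, l+20=f, o+20=i.

byffi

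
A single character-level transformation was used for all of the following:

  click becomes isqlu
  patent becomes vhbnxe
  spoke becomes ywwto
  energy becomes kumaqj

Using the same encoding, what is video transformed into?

In click: c→i is +6, l→s is +7, i→q is +8, c→l is +9 — the shift increases by 1 each position. The shift increases by 1 at each position, starting from +6: 6, 7, 8, ….
On video: v+6=b, i+7=p, d+8=l, e+9=n, o+10=y.

bplny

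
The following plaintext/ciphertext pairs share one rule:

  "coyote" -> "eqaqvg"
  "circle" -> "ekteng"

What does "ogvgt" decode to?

meter

This is a Caesar cipher with shift 2.
Reversing it on ogvgt: o−2=m, g−2=e, v−2=t, g−2=e, t−2=r.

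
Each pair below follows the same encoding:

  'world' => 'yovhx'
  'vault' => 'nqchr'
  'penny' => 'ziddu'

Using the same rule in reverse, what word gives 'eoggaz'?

gossip

w(22)→y(24) and o(14)→o(14) fit y≡11x+16 (mod 26); the inverse of 11 mod 26 is 19. Each letter's alphabet position (a=0..z=25) is mapped through 11·x+16 mod 26 — an affine cipher.
Reversing it on eoggaz: e(4)→19·(4−16)≡6=g; o(14)→19·(14−16)≡14=o; g(6)→19·(6−16)≡18=s; g(6)→19·(6−16)≡18=s; a(0)→19·(0−16)≡8=i; z(25)→19·(25−16)≡15=p (all mod 26).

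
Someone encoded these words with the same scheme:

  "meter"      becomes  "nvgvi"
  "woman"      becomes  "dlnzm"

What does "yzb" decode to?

bay

Each pair mirrors across the alphabet (m↔n, e↔v, t↔g): positions sum to 25. Letters are reflected about the middle of the alphabet (position → 25−position): Atbash.
Undoing it on yzb: y↔b, z↔a, b↔y.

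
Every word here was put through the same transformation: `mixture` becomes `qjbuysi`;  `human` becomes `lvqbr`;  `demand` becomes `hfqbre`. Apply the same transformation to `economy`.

idsosnc

Shifts by position in mixture: pos 0: m→q (+4), pos 1: i→j (+1), pos 2: x→b (+4), pos 3: t→u (+1) — repeating every 2. The shifts repeat in a cycle of length 2: positions 0,1,… shift by +4, +1, then the pattern repeats.
Applying it to economy: e+4=i, c+1=d, o+4=s, n+1=o, o+4=s, m+1=n, y+4=c.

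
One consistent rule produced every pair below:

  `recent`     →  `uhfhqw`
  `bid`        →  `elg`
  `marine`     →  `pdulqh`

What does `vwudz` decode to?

This is a Caesar cipher with shift 3.
Reversing it on vwudz: v−3=s, w−3=t, u−3=r, d−3=a, z−3=w.

straw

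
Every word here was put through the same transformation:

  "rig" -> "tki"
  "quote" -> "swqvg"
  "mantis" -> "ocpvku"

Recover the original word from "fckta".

dairy

Compare letters: r→t is +2, i→k is +2, g→i is +2 — a constant shift. Every letter moves 2 places later in the alphabet, wrapping around z→a.
Reversing it on fckta: f−2=d, c−2=a, k−2=i, t−2=r, a−2=y.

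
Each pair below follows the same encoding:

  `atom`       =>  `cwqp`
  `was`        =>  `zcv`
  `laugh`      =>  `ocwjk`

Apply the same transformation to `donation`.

gqqcwkqq

The shift depends on letter class: consonant t→w is +3, but vowel a→c is +2. Vowels shift forward by 2 and consonants shift forward by 3.
On donation: d(cons)+3=g, o(vowel)+2=q, n(cons)+3=q, a(vowel)+2=c, t(cons)+3=w, i(vowel)+2=k, o(vowel)+2=q, n(cons)+3=q.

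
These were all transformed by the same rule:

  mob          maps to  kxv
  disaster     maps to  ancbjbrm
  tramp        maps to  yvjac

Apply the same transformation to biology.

The word is reversed, then every letter is shifted forward by 9.
Applying it to biology: reverse → ygoloib; then shift: y+9=h, g+9=p, o+9=x, l+9=u, o+9=x, i+9=r, b+9=k.

hpxuxrk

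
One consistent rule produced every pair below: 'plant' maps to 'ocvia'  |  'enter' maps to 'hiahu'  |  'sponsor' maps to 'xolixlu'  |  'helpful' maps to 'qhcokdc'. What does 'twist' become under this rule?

p(15)→o(14) and l(11)→c(2) fit y≡3x+21 (mod 26); the inverse of 3 mod 26 is 9. Treating letters as 0–25, the rule is x ↦ 3x + 21 (mod 26).
Applying it to twist: t(19)→3·19+21≡0=a; w(22)→3·22+21≡9=j; i(8)→3·8+21≡19=t; s(18)→3·18+21≡23=x; t(19)→3·19+21≡0=a (all mod 26).

ajtxa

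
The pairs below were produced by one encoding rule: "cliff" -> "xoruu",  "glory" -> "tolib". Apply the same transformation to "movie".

Each letter is replaced by its mirror in the alphabet: a↔z, b↔y, c↔x, and so on (the Atbash cipher).
Applying it to movie: m↔n, o↔l, v↔e, i↔r, e↔v.

nlerv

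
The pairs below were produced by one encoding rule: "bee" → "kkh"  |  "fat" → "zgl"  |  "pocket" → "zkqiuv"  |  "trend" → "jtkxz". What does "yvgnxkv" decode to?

perhaps

Two steps: reverse the string, then apply a Caesar shift of +6.
Decoding yvgnxkv: shift back: y−6=s, v−6=p, g−6=a, n−6=h, x−6=r, k−6=e, v−6=p → spahrep; then reverse → perhaps.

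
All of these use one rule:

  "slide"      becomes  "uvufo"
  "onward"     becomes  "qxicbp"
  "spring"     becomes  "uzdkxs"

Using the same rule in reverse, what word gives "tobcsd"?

repair

Shifts by position in slide: pos 0: s→u (+2), pos 1: l→v (+10), pos 2: i→u (+12), pos 3: d→f (+2), pos 4: e→o (+10) — repeating every 3. A repeating key of period 3 is used — shifts +2, +10, +12 over and over.
Decoding tobcsd: t−2=r, o−10=e, b−12=p, c−2=a, s−10=i, d−12=r.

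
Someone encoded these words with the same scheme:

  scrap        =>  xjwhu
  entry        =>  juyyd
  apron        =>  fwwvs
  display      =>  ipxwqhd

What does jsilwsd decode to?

Shifts by position in scrap: pos 0: s→x (+5), pos 1: c→j (+7), pos 2: r→w (+5), pos 3: a→h (+7) — repeating every 2. The shifts repeat in a cycle of length 2: positions 0,1,… shift by +5, +7, then the pattern repeats.
Undoing it on jsilwsd: j−5=e, s−7=l, i−5=d, l−7=e, w−5=r, s−7=l, d−5=y.

elderly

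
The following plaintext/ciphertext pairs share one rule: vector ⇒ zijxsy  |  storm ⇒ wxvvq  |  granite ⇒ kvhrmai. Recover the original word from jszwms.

fossil

Shifts by position in vector: pos 0: v→z (+4), pos 1: e→i (+4), pos 2: c→j (+7), pos 3: t→x (+4), pos 4: o→s (+4), pos 5: r→y (+7) — repeating every 3. The shifts repeat in a cycle of length 3: positions 0,1,… shift by +4, +4, +7, then the pattern repeats.
Reversing it on jszwms: j−4=f, s−4=o, z−7=s, w−4=s, m−4=i, s−7=l.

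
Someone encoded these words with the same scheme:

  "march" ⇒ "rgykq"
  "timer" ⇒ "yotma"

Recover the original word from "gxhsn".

brake

In march: m→r is +5, a→g is +6, r→y is +7, c→k is +8 — the shift increases by 1 each position. Each letter shifts forward by (position + 5), i.e. 5, 6, 7, … — the shift grows by one for each successive letter.
Reversing it on gxhsn: g−5=b, x−6=r, h−7=a, s−8=k, n−9=e.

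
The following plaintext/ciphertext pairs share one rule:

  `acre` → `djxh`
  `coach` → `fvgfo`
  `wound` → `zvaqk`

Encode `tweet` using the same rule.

It's a Vigenère-style cipher with numeric key [3,7,6]: position i shifts by key[i mod 3].
On tweet: t+3=w, w+7=d, e+6=k, e+3=h, t+7=a.

wdkha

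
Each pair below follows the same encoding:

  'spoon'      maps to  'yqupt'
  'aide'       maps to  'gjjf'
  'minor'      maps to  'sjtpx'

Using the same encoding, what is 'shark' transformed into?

Shifts by position in spoon: pos 0: s→y (+6), pos 1: p→q (+1), pos 2: o→u (+6), pos 3: o→p (+1) — repeating every 2. It's a Vigenère-style cipher with numeric key [6,1]: position i shifts by key[i mod 2].
Applying it to shark: s+6=y, h+1=i, a+6=g, r+1=s, k+6=q.

yigsq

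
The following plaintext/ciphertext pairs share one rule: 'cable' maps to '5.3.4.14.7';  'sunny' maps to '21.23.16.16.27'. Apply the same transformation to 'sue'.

21.23.7

Letters become their 1-based position plus 2 (so a→3, b→4, …).
For sue: s=19→21, u=21→23, e=5→7.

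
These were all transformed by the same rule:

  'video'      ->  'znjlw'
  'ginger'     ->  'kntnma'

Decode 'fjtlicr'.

In video: v→z is +4, i→n is +5, d→j is +6, e→l is +7 — the shift increases by 1 each position. Each letter shifts forward by (position + 4), i.e. 4, 5, 6, … — the shift grows by one for each successive letter.
Reversing it on fjtlicr: f−4=b, j−5=e, t−6=n, l−7=e, i−8=a, c−9=t, r−10=h.

beneath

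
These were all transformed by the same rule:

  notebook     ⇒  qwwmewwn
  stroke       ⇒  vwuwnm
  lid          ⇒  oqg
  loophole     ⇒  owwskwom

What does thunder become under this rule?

wkcqgmu

The shift depends on letter class: consonant n→q is +3, but vowel o→w is +8. The rule splits by letter class: vowels +8, consonants +3.
On thunder: t(cons)+3=w, h(cons)+3=k, u(vowel)+8=c, n(cons)+3=q, d(cons)+3=g, e(vowel)+8=m, r(cons)+3=u.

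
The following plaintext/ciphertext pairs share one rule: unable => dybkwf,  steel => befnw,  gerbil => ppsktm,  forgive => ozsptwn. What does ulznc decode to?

Shifts by position in unable: pos 0: u→d (+9), pos 1: n→y (+11), pos 2: a→b (+1), pos 3: b→k (+9), pos 4: l→w (+11), pos 5: e→f (+1) — repeating every 3. It's a Vigenère-style cipher with numeric key [9,11,1]: position i shifts by key[i mod 3].
Decoding ulznc: u−9=l, l−11=a, z−1=y, n−9=e, c−11=r.

layer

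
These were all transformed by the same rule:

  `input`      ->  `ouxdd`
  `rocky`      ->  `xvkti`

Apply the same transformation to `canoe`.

In input: i→o is +6, n→u is +7, p→x is +8, u→d is +9 — the shift increases by 1 each position. The shift increases by 1 at each position, starting from +6: 6, 7, 8, ….
For canoe: c+6=i, a+7=h, n+8=v, o+9=x, e+10=o.

ihvxo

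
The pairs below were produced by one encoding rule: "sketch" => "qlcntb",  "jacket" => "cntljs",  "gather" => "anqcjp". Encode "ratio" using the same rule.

Read the word backwards and shift each letter +9.
For ratio: reverse → oitar; then shift: o+9=x, i+9=r, t+9=c, a+9=j, r+9=a.

xrcja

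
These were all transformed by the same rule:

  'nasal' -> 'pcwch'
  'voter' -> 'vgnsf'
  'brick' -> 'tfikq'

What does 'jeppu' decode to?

funny

This is an affine cipher: with a=0,…,z=25, each position x becomes (17x+2) mod 26.
Decoding jeppu: j(9)→23·(9−2)≡5=f; e(4)→23·(4−2)≡20=u; p(15)→23·(15−2)≡13=n; p(15)→23·(15−2)≡13=n; u(20)→23·(20−2)≡24=y (all mod 26).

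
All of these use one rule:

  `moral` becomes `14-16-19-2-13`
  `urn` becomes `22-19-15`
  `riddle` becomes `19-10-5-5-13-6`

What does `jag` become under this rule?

m is letter #13 and maps to 14: an offset of 1. Each letter is replaced by its alphabet position (a=1..z=26) + 1.
Applying it to jag: j=10→11, a=1→2, g=7→8.

11-2-8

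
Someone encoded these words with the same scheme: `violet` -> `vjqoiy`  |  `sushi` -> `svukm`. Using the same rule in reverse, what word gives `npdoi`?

The shift increases by 1 at each position, starting from +0: 0, 1, 2, ….
Undoing it on npdoi: n−0=n, p−1=o, d−2=b, o−3=l, i−4=e.

noble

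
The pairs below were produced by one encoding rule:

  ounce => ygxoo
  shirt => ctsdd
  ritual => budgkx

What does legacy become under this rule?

vqqmmk

Shifts by position in ounce: pos 0: o→y (+10), pos 1: u→g (+12), pos 2: n→x (+10), pos 3: c→o (+12) — repeating every 2. It's a Vigenère-style cipher with numeric key [10,12]: position i shifts by key[i mod 2].
Applying it to legacy: l+10=v, e+12=q, g+10=q, a+12=m, c+10=m, y+12=k.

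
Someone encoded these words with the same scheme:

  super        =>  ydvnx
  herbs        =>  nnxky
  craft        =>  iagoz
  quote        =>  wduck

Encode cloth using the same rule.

Shifts by position in super: pos 0: s→y (+6), pos 1: u→d (+9), pos 2: p→v (+6), pos 3: e→n (+9) — repeating every 2. A repeating key of period 2 is used — shifts +6, +9 over and over.
On cloth: c+6=i, l+9=u, o+6=u, t+9=c, h+6=n.

iuucn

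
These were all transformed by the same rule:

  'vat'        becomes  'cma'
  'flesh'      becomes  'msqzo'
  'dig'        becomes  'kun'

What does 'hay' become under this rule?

omf

Vowels shift forward by 12 and consonants shift forward by 7.
Applying it to hay: h(cons)+7=o, a(vowel)+12=m, y(cons)+7=f.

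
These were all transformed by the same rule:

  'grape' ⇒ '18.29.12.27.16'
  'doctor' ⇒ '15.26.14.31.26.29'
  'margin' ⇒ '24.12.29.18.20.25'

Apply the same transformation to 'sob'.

g is letter #7 and maps to 18: an offset of 11. The number is (letter's place in the alphabet, a=1) + 11.
For sob: s=19→30, o=15→26, b=2→13.

30.26.13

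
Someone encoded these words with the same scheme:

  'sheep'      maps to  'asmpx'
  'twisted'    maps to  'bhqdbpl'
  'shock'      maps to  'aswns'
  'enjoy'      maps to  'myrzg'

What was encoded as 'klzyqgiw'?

carnival

Shifts by position in sheep: pos 0: s→a (+8), pos 1: h→s (+11), pos 2: e→m (+8), pos 3: e→p (+11) — repeating every 2. It's a Vigenère-style cipher with numeric key [8,11]: position i shifts by key[i mod 2].
Reversing it on klzyqgiw: k−8=c, l−11=a, z−8=r, y−11=n, q−8=i, g−11=v, i−8=a, w−11=l.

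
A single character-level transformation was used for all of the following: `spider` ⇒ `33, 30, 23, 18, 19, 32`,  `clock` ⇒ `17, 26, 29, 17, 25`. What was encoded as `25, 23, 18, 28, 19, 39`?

s is letter #19 and maps to 33: an offset of 14. Letters become their 1-based position plus 14 (so a→15, b→16, …).
Decoding 25, 23, 18, 28, 19, 39: 25→(25−14)÷1=11=k, 23→(23−14)÷1=9=i, 18→(18−14)÷1=4=d, 28→(28−14)÷1=14=n, 19→(19−14)÷1=5=e, 39→(39−14)÷1=25=y.

kidney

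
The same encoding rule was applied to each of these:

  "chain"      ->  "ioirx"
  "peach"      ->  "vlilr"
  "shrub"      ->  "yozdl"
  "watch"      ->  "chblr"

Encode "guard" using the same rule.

In chain: c→i is +6, h→o is +7, a→i is +8, i→r is +9 — the shift increases by 1 each position. The shift increases by 1 at each position, starting from +6: 6, 7, 8, ….
On guard: g+6=m, u+7=b, a+8=i, r+9=a, d+10=n.

mbian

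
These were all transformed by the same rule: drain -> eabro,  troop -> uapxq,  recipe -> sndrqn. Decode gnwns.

A repeating key of period 2 is used — shifts +1, +9 over and over.
Reversing it on gnwns: g−1=f, n−9=e, w−1=v, n−9=e, s−1=r.

fever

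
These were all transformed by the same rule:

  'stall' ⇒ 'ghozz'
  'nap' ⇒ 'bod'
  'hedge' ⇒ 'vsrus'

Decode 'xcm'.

joy

Each letter is shifted forward by 14 in the alphabet (a Caesar shift of +14).
Reversing it on xcm: x−14=j, c−14=o, m−14=y.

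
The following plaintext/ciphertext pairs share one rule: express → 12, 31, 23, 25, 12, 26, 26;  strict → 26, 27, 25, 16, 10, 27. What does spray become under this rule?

e is letter #5 and maps to 12: an offset of 7. Each letter is replaced by its alphabet position (a=1..z=26) + 7.
On spray: s=19→26, p=16→23, r=18→25, a=1→8, y=25→32.

26, 23, 25, 8, 32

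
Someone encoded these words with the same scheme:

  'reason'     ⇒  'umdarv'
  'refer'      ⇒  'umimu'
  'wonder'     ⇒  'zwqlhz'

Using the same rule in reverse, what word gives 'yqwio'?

Shifts by position in reason: pos 0: r→u (+3), pos 1: e→m (+8), pos 2: a→d (+3), pos 3: s→a (+8) — repeating every 2. The shifts repeat in a cycle of length 2: positions 0,1,… shift by +3, +8, then the pattern repeats.
Undoing it on yqwio: y−3=v, q−8=i, w−3=t, i−8=a, o−3=l.

vital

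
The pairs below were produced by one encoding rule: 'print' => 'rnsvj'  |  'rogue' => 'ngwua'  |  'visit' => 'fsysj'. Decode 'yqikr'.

swamp

p(15)→r(17) and r(17)→n(13) fit y≡11x+8 (mod 26); the inverse of 11 mod 26 is 19. Each letter's alphabet position (a=0..z=25) is mapped through 11·x+8 mod 26 — an affine cipher.
Reversing it on yqikr: y(24)→19·(24−8)≡18=s; q(16)→19·(16−8)≡22=w; i(8)→19·(8−8)≡0=a; k(10)→19·(10−8)≡12=m; r(17)→19·(17−8)≡15=p (all mod 26).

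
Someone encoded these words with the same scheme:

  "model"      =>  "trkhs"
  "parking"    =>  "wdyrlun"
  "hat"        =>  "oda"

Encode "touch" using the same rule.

arxjo

The shift depends on letter class: consonant m→t is +7, but vowel o→r is +3. Vowels shift forward by 3 and consonants shift forward by 7.
On touch: t(cons)+7=a, o(vowel)+3=r, u(vowel)+3=x, c(cons)+7=j, h(cons)+7=o.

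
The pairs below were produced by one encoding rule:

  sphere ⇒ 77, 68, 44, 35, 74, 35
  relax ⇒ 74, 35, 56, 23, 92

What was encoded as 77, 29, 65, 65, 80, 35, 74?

scooter

s(#19)→77 and p(#16)→68: differences scale by 3, so n = 3·pos + 20. With a=1..z=26, the number is 3·pos + 20.
Reversing it on 77, 29, 65, 65, 80, 35, 74: 77→(77−20)÷3=19=s, 29→(29−20)÷3=3=c, 65→(65−20)÷3=15=o, 65→(65−20)÷3=15=o, 80→(80−20)÷3=20=t, 35→(35−20)÷3=5=e, 74→(74−20)÷3=18=r.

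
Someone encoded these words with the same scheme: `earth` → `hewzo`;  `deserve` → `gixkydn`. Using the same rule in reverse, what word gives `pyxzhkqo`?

mustache

The shift increases by 1 at each position, starting from +3: 3, 4, 5, ….
Reversing it on pyxzhkqo: p−3=m, y−4=u, x−5=s, z−6=t, h−7=a, k−8=c, q−9=h, o−10=e.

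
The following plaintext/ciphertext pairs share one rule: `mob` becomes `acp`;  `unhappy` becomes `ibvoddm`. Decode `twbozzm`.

finally

Compare letters: m→a is +14, o→c is +14, b→p is +14 — a constant shift. Every letter moves 14 places later in the alphabet, wrapping around z→a.
Reversing it on twbozzm: t−14=f, w−14=i, b−14=n, o−14=a, z−14=l, z−14=l, m−14=y.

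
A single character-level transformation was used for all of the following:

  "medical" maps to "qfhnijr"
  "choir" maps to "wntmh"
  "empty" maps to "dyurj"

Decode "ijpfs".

naked

Read the word backwards and shift each letter +5.
Undoing it on ijpfs: shift back: i−5=d, j−5=e, p−5=k, f−5=a, s−5=n → dekan; then reverse → naked.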